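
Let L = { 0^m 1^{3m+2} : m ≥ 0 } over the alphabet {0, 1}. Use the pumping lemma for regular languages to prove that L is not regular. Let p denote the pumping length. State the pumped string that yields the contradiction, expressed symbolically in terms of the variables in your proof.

Suppose for contradiction that L is regular, and let p be the pumping length.
Choose w = 0^p 1^{3p+2}, which is in L with |w| = 4p+2 ≥ p.
Write w = xyz as guaranteed by the lemma, with |xy| ≤ p and |y| > 0.
Because |xy| ≤ p and w begins with p copies of 0, we have y = 0^k with 1 ≤ k ≤ p.
Pump with i = 2: xy^2z = 0^{p+k} 1^{3p+2}. For this to lie in L we would need 3p+2 = 3(p+k)+2, which forces k = 0. But k ≥ 1, so xy^2z ∉ L.
Contradiction. Therefore L is not regular.

0^{p+k} 1^{3p+2}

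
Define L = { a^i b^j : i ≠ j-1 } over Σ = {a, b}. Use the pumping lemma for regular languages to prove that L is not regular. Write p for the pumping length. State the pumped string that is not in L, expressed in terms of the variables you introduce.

a^{p+p!} b^{p+p!+1}

Suppose for contradiction that L is regular, and let p be the pumping length.
Choose w = a^p b^{p+p!+1}. Since p ≠ (p+p!+1)-1 = p+p!, w ∈ L; and |w| ≥ p.
By the pumping lemma, w = xyz with |xy| ≤ p and |y| > 0.
Because |xy| ≤ p and w begins with p copies of a, we have y = a^k with 1 ≤ k ≤ p.
Since 1 ≤ k ≤ p, k divides p!; set t = 1 + p!/k. Then xy^t z has p + (p!/k)·k = p + p! copies of a. Now the a-count is p+p! and (b-count)-1 = (p+p!+1)-1 = p+p!, so i ≠ j-1 fails. So xy^t z = a^{p+p!} b^{p+p!+1} ∉ L.
This is a contradiction; hence L is not regular.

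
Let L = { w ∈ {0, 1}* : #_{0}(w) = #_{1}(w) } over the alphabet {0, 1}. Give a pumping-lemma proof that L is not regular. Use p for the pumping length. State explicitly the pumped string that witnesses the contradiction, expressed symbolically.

0^{p+k} 1^p

Suppose for contradiction that L is regular, and let p be the pumping length.
Choose w = 0^p 1^p ∈ L with |w| = 2p ≥ p.
By the pumping lemma, w = xyz with |xy| ≤ p and y is nonempty.
The first p characters of w are 0's, so xy (and hence y) consists only of 0's. Write y = 0^k, 1 ≤ k ≤ p.
Pump with i = 2: xy^2z = 0^{p+k} 1^p has p+k occurrences of 0 but only p of 1. Since k ≥ 1 the counts differ, so xy^2z ∉ L.
Contradiction. Therefore L is not regular.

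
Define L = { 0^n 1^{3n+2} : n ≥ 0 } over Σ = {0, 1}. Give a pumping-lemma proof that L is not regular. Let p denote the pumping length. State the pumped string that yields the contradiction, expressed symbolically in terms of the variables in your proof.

Suppose for contradiction that L is regular, and let p be the pumping length.
Choose w = 0^p 1^{3p+2}, which is in L with |w| = 4p+2 ≥ p.
By the pumping lemma, w = xyz with |xy| ≤ p and |y| ≥ 1.
Since the first p symbols of w are all 0's and |xy| ≤ p, y lies entirely in the leading 0-block: y = 0^k for some k with 1 ≤ k ≤ p.
Pump with i = 2: xy^2z = 0^{p+k} 1^{3p+2}. For this to lie in L we would need 3p+2 = 3(p+k)+2, which forces k = 0. But k ≥ 1, so xy^2z ∉ L.
This is a contradiction; hence L is not regular.

0^{p+k} 1^{3p+2}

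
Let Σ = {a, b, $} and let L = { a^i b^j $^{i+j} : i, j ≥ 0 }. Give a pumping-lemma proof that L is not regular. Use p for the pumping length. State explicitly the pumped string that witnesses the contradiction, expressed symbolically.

Assume L is regular. Let p be the pumping length given by the pumping lemma.
Take w = a^p b^p $^{2p} ∈ L (with i=j=p, i+j=2p), |w| = 4p ≥ p.
By the pumping lemma, w = xyz with |xy| ≤ p and |y| > 0.
Since the first p symbols of w are all a's and |xy| ≤ p, y lies entirely in the leading a-block: y = a^k for some k with 1 ≤ k ≤ p.
Consider xy^2z = a^{p+k} b^p $^{2p}. Now the a- and b-counts sum to 2p+k, but the $-count is 2p ≠ 2p+k. So xy^2z ∉ L.
This is a contradiction; hence L is not regular.

a^{p+k} b^p $^{2p}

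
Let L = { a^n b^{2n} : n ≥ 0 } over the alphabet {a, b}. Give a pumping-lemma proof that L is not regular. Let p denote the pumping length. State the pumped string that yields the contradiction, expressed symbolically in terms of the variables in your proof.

Suppose for contradiction that L is regular, and let p be the pumping length.
Take w = a^p b^{2p}. Then w ∈ L and |w| = 3p ≥ p.
By the pumping lemma, w = xyz with |xy| ≤ p and |y| ≥ 1.
The first p characters of w are a's, so xy (and hence y) consists only of a's. Write y = a^k, 1 ≤ k ≤ p.
Pump with i = 2: xy^2z = a^{p+k} b^{2p}. For this to lie in L we would need 2p = 2(p+k), which forces k = 0. But k ≥ 1, so xy^2z ∉ L.
Contradiction. Therefore L is not regular.

a^{p+k} b^{2p}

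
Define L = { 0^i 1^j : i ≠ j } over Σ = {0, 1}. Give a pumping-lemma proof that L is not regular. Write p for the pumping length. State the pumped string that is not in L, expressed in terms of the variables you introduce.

0^{p+p!} 1^{p+p!}

Suppose for contradiction that L is regular, and let p be the pumping length.
Choose w = 0^p 1^{p+p!}. Since p ≠ p+p!, w ∈ L; and |w| ≥ p.
By the pumping lemma, w = xyz with |xy| ≤ p and |y| > 0.
The first p characters of w are 0's, so xy (and hence y) consists only of 0's. Write y = 0^k, 1 ≤ k ≤ p.
Since 1 ≤ k ≤ p, k divides p!; set t = 1 + p!/k. Then xy^t z has p + (p!/k)·k = p + p! copies of 0. Now the 0-count equals the 1-count, so i ≠ j fails. So xy^t z = 0^{p+p!} 1^{p+p!} ∉ L.
This is a contradiction; hence L is not regular.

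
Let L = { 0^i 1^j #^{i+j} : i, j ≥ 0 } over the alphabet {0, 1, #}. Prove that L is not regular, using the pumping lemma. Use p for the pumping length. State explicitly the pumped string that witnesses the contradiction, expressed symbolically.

Suppose for contradiction that L is regular, and let p be the pumping length.
Take w = 0^p 1^p #^{2p} ∈ L (with i=j=p, i+j=2p), |w| = 4p ≥ p.
Write w = xyz as guaranteed by the lemma, with |xy| ≤ p and |y| ≥ 1.
Because |xy| ≤ p and w begins with p copies of 0, we have y = 0^k with 1 ≤ k ≤ p.
Consider xy^2z = 0^{p+k} 1^p #^{2p}. Now the 0- and 1-counts sum to 2p+k, but the #-count is 2p ≠ 2p+k. So xy^2z ∉ L.
Contradiction. Therefore L is not regular.

0^{p+k} 1^p #^{2p}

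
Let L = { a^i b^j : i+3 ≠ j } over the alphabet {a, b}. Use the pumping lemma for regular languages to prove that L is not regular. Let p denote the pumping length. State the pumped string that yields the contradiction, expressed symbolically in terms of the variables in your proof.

a^{p+p!} b^{p+p!+3}

Assume L is regular. Let p be the pumping length given by the pumping lemma.
Choose w = a^p b^{p+p!+3}. Since p ≠ (p+p!+3)-3 = p+p!, w ∈ L; and |w| ≥ p.
Write w = xyz as guaranteed by the lemma, with |xy| ≤ p and |y| > 0.
Because |xy| ≤ p and w begins with p copies of a, we have y = a^k with 1 ≤ k ≤ p.
Since 1 ≤ k ≤ p, k divides p!; set t = 1 + p!/k. Then xy^t z has p + (p!/k)·k = p + p! copies of a. Now the a-count is p+p! and (b-count)-3 = (p+p!+3)-3 = p+p!, so i+3 ≠ j fails. So xy^t z = a^{p+p!} b^{p+p!+3} ∉ L.
This contradicts the pumping lemma, so L is not regular.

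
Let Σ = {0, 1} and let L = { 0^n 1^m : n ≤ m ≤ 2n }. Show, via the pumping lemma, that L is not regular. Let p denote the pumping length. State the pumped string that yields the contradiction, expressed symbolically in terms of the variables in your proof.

Assume L is regular. Let p be the pumping length given by the pumping lemma.
Take w = 0^p 1^p ∈ L (since p ≤ p ≤ 2p), with |w| = 2p ≥ p.
Write w = xyz as guaranteed by the lemma, with |xy| ≤ p and |y| ≥ 1.
The first p characters of w are 0's, so xy (and hence y) consists only of 0's. Write y = 0^k, 1 ≤ k ≤ p.
Pump with i = 2: xy^2z = 0^{p+k} 1^p. Now n = p+k > p = m, so the condition n ≤ m fails. Thus xy^2z ∉ L.
This contradicts the pumping lemma, so L is not regular.

0^{p+k} 1^p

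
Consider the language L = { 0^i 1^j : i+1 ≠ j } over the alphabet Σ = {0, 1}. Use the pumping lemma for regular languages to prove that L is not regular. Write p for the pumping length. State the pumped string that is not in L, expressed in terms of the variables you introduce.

Suppose for contradiction that L is regular, and let p be the pumping length.
Choose w = 0^p 1^{p+p!+1}. Since p ≠ (p+p!+1)-1 = p+p!, w ∈ L; and |w| ≥ p.
By the pumping lemma, w = xyz with |xy| ≤ p and y is nonempty.
The first p characters of w are 0's, so xy (and hence y) consists only of 0's. Write y = 0^k, 1 ≤ k ≤ p.
Since 1 ≤ k ≤ p, k divides p!; set t = 1 + p!/k. Then xy^t z has p + (p!/k)·k = p + p! copies of 0. Now the 0-count is p+p! and (1-count)-1 = (p+p!+1)-1 = p+p!, so i+1 ≠ j fails. So xy^t z = 0^{p+p!} 1^{p+p!+1} ∉ L.
This is a contradiction; hence L is not regular.

0^{p+p!} 1^{p+p!+1}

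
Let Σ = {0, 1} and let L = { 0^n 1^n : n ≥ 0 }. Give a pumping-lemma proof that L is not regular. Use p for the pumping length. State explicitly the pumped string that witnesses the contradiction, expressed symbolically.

0^{p+k} 1^p

Suppose for contradiction that L is regular, and let p be the pumping length.
Let w = 0^p 1^p ∈ L; note |w| = 2p ≥ p.
By the pumping lemma, w = xyz with |xy| ≤ p and |y| > 0.
Because |xy| ≤ p and w begins with p copies of 0, we have y = 0^k with 1 ≤ k ≤ p.
Pump with i = 2: xy^2z = 0^{p+k} 1^p. For this to lie in L we would need p = p+k, which forces k = 0. But k ≥ 1, so xy^2z ∉ L.
Contradiction. Therefore L is not regular.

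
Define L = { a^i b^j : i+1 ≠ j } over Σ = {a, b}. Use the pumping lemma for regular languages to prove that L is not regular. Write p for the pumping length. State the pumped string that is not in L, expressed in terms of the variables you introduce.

a^{p+p!} b^{p+p!+1}

Suppose for contradiction that L is regular, and let p be the pumping length.
Choose w = a^p b^{p+p!+1}. Since p ≠ (p+p!+1)-1 = p+p!, w ∈ L; and |w| ≥ p.
The pumping lemma gives a decomposition w = xyz where |xy| ≤ p and |y| > 0.
The first p characters of w are a's, so xy (and hence y) consists only of a's. Write y = a^k, 1 ≤ k ≤ p.
Since 1 ≤ k ≤ p, k divides p!; set t = 1 + p!/k. Then xy^t z has p + (p!/k)·k = p + p! copies of a. Now the a-count is p+p! and (b-count)-1 = (p+p!+1)-1 = p+p!, so i+1 ≠ j fails. So xy^t z = a^{p+p!} b^{p+p!+1} ∉ L.
This contradicts the pumping lemma, so L is not regular.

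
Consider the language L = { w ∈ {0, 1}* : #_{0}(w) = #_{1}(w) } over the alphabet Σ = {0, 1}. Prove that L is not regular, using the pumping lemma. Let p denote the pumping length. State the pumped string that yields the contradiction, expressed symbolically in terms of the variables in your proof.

Assume L is regular; let p be its pumping constant.
Choose w = 0^p 1^p ∈ L with |w| = 2p ≥ p.
The pumping lemma gives a decomposition w = xyz where |xy| ≤ p and |y| > 0.
Since the first p symbols of w are all 0's and |xy| ≤ p, y lies entirely in the leading 0-block: y = 0^k for some k with 1 ≤ k ≤ p.
Pump with i = 2: xy^2z = 0^{p+k} 1^p has p+k occurrences of 0 but only p of 1. Since k ≥ 1 the counts differ, so xy^2z ∉ L.
This contradicts the pumping lemma, so L is not regular.

0^{p+k} 1^p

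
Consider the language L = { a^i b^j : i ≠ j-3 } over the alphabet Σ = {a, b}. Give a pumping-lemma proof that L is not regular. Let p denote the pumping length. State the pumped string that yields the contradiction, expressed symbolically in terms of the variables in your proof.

a^{p+p!} b^{p+p!+3}

Assume L is regular. Let p be the pumping length given by the pumping lemma.
Choose w = a^p b^{p+p!+3}. Since p ≠ (p+p!+3)-3 = p+p!, w ∈ L; and |w| ≥ p.
The pumping lemma gives a decomposition w = xyz where |xy| ≤ p and |y| ≥ 1.
The first p characters of w are a's, so xy (and hence y) consists only of a's. Write y = a^k, 1 ≤ k ≤ p.
Since 1 ≤ k ≤ p, k divides p!; set t = 1 + p!/k. Then xy^t z has p + (p!/k)·k = p + p! copies of a. Now the a-count is p+p! and (b-count)-3 = (p+p!+3)-3 = p+p!, so i ≠ j-3 fails. So xy^t z = a^{p+p!} b^{p+p!+3} ∉ L.
This contradicts the pumping lemma, so L is not regular.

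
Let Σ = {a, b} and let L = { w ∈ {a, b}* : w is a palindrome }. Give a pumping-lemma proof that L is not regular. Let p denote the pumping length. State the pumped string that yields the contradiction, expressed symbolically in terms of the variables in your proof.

Assume L is regular; let p be its pumping constant.
Take w = a^p b a^p, a palindrome of length 2p+1 ≥ p.
The pumping lemma gives a decomposition w = xyz where |xy| ≤ p and |y| > 0.
Because |xy| ≤ p and w begins with p copies of a, we have y = a^k with 1 ≤ k ≤ p.
Pump with i = 2: xy^2z = a^{p+k} b a^p. Its reverse is a^p b a^{p+k}, which differs from xy^2z since k ≥ 1. So xy^2z is not a palindrome and xy^2z ∉ L.
Contradiction. Therefore L is not regular.

a^{p+k} b a^p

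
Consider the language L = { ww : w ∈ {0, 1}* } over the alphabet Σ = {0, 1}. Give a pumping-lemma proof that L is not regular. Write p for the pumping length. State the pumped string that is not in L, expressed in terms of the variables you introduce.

0^{p+k} 1^p 0^p 1^p

Toward a contradiction, assume L is regular with pumping length p.
Take w = 0^p 1^p 0^p 1^p = uu where u = 0^p1^p; then w ∈ L and |w| = 4p ≥ p.
Write w = xyz as guaranteed by the lemma, with |xy| ≤ p and |y| ≥ 1.
Since the first p symbols of w are all 0's and |xy| ≤ p, y lies entirely in the leading 0-block: y = 0^k for some k with 1 ≤ k ≤ p.
Pump with i = 2: xy^2z = 0^{p+k} 1^p 0^p 1^p, of length 4p+k. Suppose this equals vv. The string starts with 0 and ends with 1, so v does too; thus the boundary between the two copies of v is a 1→0 transition. There is exactly one such transition, at position 2p+k, so |v| = 2p+k and |vv| = 4p+2k ≠ 4p+k since k ≥ 1. So xy^2z ∉ L.
Contradiction. Therefore L is not regular.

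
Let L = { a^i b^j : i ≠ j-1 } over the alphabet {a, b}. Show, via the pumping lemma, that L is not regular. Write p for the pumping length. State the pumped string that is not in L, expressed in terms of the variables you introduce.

a^{p+p!} b^{p+p!+1}

Suppose for contradiction that L is regular, and let p be the pumping length.
Choose w = a^p b^{p+p!+1}. Since p ≠ (p+p!+1)-1 = p+p!, w ∈ L; and |w| ≥ p.
The pumping lemma gives a decomposition w = xyz where |xy| ≤ p and y is nonempty.
The first p characters of w are a's, so xy (and hence y) consists only of a's. Write y = a^k, 1 ≤ k ≤ p.
Since 1 ≤ k ≤ p, k divides p!; set t = 1 + p!/k. Then xy^t z has p + (p!/k)·k = p + p! copies of a. Now the a-count is p+p! and (b-count)-1 = (p+p!+1)-1 = p+p!, so i ≠ j-1 fails. So xy^t z = a^{p+p!} b^{p+p!+1} ∉ L.
This contradicts the pumping lemma, so L is not regular.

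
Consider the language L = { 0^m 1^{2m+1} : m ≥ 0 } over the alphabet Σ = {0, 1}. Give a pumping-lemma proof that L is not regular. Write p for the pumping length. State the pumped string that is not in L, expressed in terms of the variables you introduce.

0^{p+k} 1^{2p+1}

Assume L is regular; let p be its pumping constant.
Let w = 0^p 1^{2p+1} ∈ L; note |w| = 3p+1 ≥ p.
The pumping lemma gives a decomposition w = xyz where |xy| ≤ p and |y| ≥ 1.
The first p characters of w are 0's, so xy (and hence y) consists only of 0's. Write y = 0^k, 1 ≤ k ≤ p.
Pump with i = 2: xy^2z = 0^{p+k} 1^{2p+1}. For this to lie in L we would need 2p+1 = 2(p+k)+1, which forces k = 0. But k ≥ 1, so xy^2z ∉ L.
This is a contradiction; hence L is not regular.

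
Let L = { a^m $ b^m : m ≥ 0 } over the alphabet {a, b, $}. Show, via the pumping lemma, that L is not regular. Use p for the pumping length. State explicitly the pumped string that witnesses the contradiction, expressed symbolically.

a^{p+k} $ b^p

Assume L is regular; let p be its pumping constant.
Take w = a^p $ b^p ∈ L with |w| = 2p+1 ≥ p.
By the pumping lemma, w = xyz with |xy| ≤ p and |y| ≥ 1.
The first p characters of w are a's, so xy (and hence y) consists only of a's. Write y = a^k, 1 ≤ k ≤ p.
Pump with i = 2: xy^2z = a^{p+k} $ b^p, which would require p+k = p. But k ≥ 1, so xy^2z ∉ L.
This contradicts the pumping lemma, so L is not regular.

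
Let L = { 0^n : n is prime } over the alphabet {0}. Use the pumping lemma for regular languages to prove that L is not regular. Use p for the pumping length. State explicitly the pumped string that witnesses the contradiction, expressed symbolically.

0^{q(1+k)}

Toward a contradiction, assume L is regular with pumping length p.
Let q be a prime with q ≥ p+2 (infinitely many primes exist), and take w = 0^q ∈ L with |w| = q ≥ p.
By the pumping lemma, w = xyz with |xy| ≤ p and |y| ≥ 1.
Then y = 0^k for some k with 1 ≤ k ≤ p.
Since 1 ≤ k ≤ p, |xz| = q-k. Pump with i = q+1: |xy^{q+1}z| = (q-k)+(q+1)k = q+qk = q(1+k), which is composite (both factors ≥ 2). So xy^{q+1}z = 0^{q(1+k)} ∉ L.
This is a contradiction; hence L is not regular.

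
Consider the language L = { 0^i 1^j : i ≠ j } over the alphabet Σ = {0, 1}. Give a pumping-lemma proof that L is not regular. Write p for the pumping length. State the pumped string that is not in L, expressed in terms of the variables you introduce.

Toward a contradiction, assume L is regular with pumping length p.
Choose w = 0^p 1^{p+p!}. Since p ≠ p+p!, w ∈ L; and |w| ≥ p.
By the pumping lemma, w = xyz with |xy| ≤ p and y is nonempty.
Because |xy| ≤ p and w begins with p copies of 0, we have y = 0^k with 1 ≤ k ≤ p.
Since 1 ≤ k ≤ p, k divides p!; set t = 1 + p!/k. Then xy^t z has p + (p!/k)·k = p + p! copies of 0. Now the 0-count equals the 1-count, so i ≠ j fails. So xy^t z = 0^{p+p!} 1^{p+p!} ∉ L.
This is a contradiction; hence L is not regular.

0^{p+p!} 1^{p+p!}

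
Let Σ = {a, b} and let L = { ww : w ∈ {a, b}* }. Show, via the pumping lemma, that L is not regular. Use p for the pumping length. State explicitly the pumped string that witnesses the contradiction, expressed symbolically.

Toward a contradiction, assume L is regular with pumping length p.
Take w = a^p b^p a^p b^p = uu where u = a^pb^p; then w ∈ L and |w| = 4p ≥ p.
Write w = xyz as guaranteed by the lemma, with |xy| ≤ p and |y| > 0.
The first p characters of w are a's, so xy (and hence y) consists only of a's. Write y = a^k, 1 ≤ k ≤ p.
Pump with i = 2: xy^2z = a^{p+k} b^p a^p b^p, of length 4p+k. Suppose this equals vv. The string starts with a and ends with b, so v does too; thus the boundary between the two copies of v is a b→a transition. There is exactly one such transition, at position 2p+k, so |v| = 2p+k and |vv| = 4p+2k ≠ 4p+k since k ≥ 1. So xy^2z ∉ L.
This is a contradiction; hence L is not regular.

a^{p+k} b^p a^p b^p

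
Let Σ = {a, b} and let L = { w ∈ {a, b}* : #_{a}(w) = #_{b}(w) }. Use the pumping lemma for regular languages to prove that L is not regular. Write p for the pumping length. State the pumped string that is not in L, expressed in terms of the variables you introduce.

a^{p+k} b^p

Suppose for contradiction that L is regular, and let p be the pumping length.
Choose w = a^p b^p ∈ L with |w| = 2p ≥ p.
Write w = xyz as guaranteed by the lemma, with |xy| ≤ p and y is nonempty.
Because |xy| ≤ p and w begins with p copies of a, we have y = a^k with 1 ≤ k ≤ p.
Pump with i = 2: xy^2z = a^{p+k} b^p has p+k occurrences of a but only p of b. Since k ≥ 1 the counts differ, so xy^2z ∉ L.
Contradiction. Therefore L is not regular.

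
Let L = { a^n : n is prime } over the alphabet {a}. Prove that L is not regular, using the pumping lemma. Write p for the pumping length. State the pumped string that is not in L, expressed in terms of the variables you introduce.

a^{q(1+k)}

Suppose for contradiction that L is regular, and let p be the pumping length.
Let q be a prime with q ≥ p+2 (infinitely many primes exist), and take w = a^q ∈ L with |w| = q ≥ p.
The pumping lemma gives a decomposition w = xyz where |xy| ≤ p and |y| ≥ 1.
Then y = a^k for some k with 1 ≤ k ≤ p.
Since 1 ≤ k ≤ p, |xz| = q-k. Pump with i = q+1: |xy^{q+1}z| = (q-k)+(q+1)k = q+qk = q(1+k), which is composite (both factors ≥ 2). So xy^{q+1}z = a^{q(1+k)} ∉ L.
Contradiction. Therefore L is not regular.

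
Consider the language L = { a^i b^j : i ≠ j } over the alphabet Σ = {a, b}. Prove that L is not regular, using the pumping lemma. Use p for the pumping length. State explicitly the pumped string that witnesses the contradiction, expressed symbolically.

Suppose for contradiction that L is regular, and let p be the pumping length.
Choose w = a^p b^{p+p!}. Since p ≠ p+p!, w ∈ L; and |w| ≥ p.
By the pumping lemma, w = xyz with |xy| ≤ p and |y| ≥ 1.
The first p characters of w are a's, so xy (and hence y) consists only of a's. Write y = a^k, 1 ≤ k ≤ p.
Since 1 ≤ k ≤ p, k divides p!; set t = 1 + p!/k. Then xy^t z has p + (p!/k)·k = p + p! copies of a. Now the a-count equals the b-count, so i ≠ j fails. So xy^t z = a^{p+p!} b^{p+p!} ∉ L.
This contradicts the pumping lemma, so L is not regular.

a^{p+p!} b^{p+p!}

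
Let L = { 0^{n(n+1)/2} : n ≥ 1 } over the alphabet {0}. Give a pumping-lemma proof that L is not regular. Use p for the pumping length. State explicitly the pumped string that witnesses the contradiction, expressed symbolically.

0^{p(p+1)/2+k}

Toward a contradiction, assume L is regular with pumping length p.
Take w = 0^{p(p+1)/2} ∈ L with |w| = p(p+1)/2 ≥ p.
The pumping lemma gives a decomposition w = xyz where |xy| ≤ p and |y| ≥ 1.
Then y = 0^k for some k with 1 ≤ k ≤ p.
Pump with i = 2: xy^2z = 0^{p(p+1)/2+k}. Since 1 ≤ k ≤ p, p(p+1)/2 < p(p+1)/2+k ≤ p(p+1)/2+p < (p+1)(p+2)/2, so p(p+1)/2+k is strictly between consecutive triangular numbers. So xy^2z ∉ L.
This is a contradiction; hence L is not regular.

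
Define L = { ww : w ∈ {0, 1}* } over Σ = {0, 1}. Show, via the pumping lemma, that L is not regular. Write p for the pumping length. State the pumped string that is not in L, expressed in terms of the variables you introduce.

0^{p+k} 1^p 0^p 1^p

Assume L is regular. Let p be the pumping length given by the pumping lemma.
Take w = 0^p 1^p 0^p 1^p = uu where u = 0^p1^p; then w ∈ L and |w| = 4p ≥ p.
The pumping lemma gives a decomposition w = xyz where |xy| ≤ p and |y| ≥ 1.
The first p characters of w are 0's, so xy (and hence y) consists only of 0's. Write y = 0^k, 1 ≤ k ≤ p.
Pump with i = 2: xy^2z = 0^{p+k} 1^p 0^p 1^p, of length 4p+k. Suppose this equals vv. The string starts with 0 and ends with 1, so v does too; thus the boundary between the two copies of v is a 1→0 transition. There is exactly one such transition, at position 2p+k, so |v| = 2p+k and |vv| = 4p+2k ≠ 4p+k since k ≥ 1. So xy^2z ∉ L.
This contradicts the pumping lemma, so L is not regular.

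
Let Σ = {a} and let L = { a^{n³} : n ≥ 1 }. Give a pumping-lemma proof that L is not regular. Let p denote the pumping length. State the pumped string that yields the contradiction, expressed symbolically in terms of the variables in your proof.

Assume L is regular. Let p be the pumping length given by the pumping lemma.
Take w = a^{p³} ∈ L with |w| = p³ ≥ p.
Write w = xyz as guaranteed by the lemma, with |xy| ≤ p and |y| > 0.
Then y = a^k for some k with 1 ≤ k ≤ p.
Pump with i = 2: xy^2z = a^{p³+k}. Since 1 ≤ k ≤ p, p³ < p³+k ≤ p³+p < p³+3p²+3p+1 = (p+1)³, so p³+k is not a perfect cube. So xy^2z ∉ L.
Contradiction. Therefore L is not regular.

a^{p³+k}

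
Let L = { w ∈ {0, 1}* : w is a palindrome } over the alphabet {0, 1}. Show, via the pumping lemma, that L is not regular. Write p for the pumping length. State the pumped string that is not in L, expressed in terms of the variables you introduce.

0^{p+k} 1 0^p

Toward a contradiction, assume L is regular with pumping length p.
Take w = 0^p 1 0^p, a palindrome of length 2p+1 ≥ p.
By the pumping lemma, w = xyz with |xy| ≤ p and |y| > 0.
Since the first p symbols of w are all 0's and |xy| ≤ p, y lies entirely in the leading 0-block: y = 0^k for some k with 1 ≤ k ≤ p.
Pump with i = 2: xy^2z = 0^{p+k} 1 0^p. Its reverse is 0^p 1 0^{p+k}, which differs from xy^2z since k ≥ 1. So xy^2z is not a palindrome and xy^2z ∉ L.
Contradiction. Therefore L is not regular.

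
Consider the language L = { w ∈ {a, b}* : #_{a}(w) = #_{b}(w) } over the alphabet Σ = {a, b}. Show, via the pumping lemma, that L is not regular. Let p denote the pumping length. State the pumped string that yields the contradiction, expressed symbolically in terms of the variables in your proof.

Toward a contradiction, assume L is regular with pumping length p.
Choose w = a^p b^p ∈ L with |w| = 2p ≥ p.
By the pumping lemma, w = xyz with |xy| ≤ p and y is nonempty.
The first p characters of w are a's, so xy (and hence y) consists only of a's. Write y = a^k, 1 ≤ k ≤ p.
Pump with i = 2: xy^2z = a^{p+k} b^p has p+k occurrences of a but only p of b. Since k ≥ 1 the counts differ, so xy^2z ∉ L.
This contradicts the pumping lemma, so L is not regular.

a^{p+k} b^p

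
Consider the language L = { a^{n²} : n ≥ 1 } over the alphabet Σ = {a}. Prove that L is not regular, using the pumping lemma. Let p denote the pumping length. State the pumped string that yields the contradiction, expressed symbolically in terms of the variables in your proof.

Assume L is regular. Let p be the pumping length given by the pumping lemma.
Take w = a^{p²} ∈ L with |w| = p² ≥ p.
The pumping lemma gives a decomposition w = xyz where |xy| ≤ p and y is nonempty.
Then y = a^k for some k with 1 ≤ k ≤ p.
Pump with i = 2: xy^2z = a^{p²+k}. Since 1 ≤ k ≤ p, p² < p²+k ≤ p²+p < (p+1)², so p²+k lies strictly between consecutive squares and is not a perfect square. So xy^2z ∉ L.
Contradiction. Therefore L is not regular.

a^{p²+k}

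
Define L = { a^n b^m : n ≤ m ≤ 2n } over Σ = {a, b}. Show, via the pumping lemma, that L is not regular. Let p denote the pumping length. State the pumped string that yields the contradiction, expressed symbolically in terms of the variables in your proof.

Suppose for contradiction that L is regular, and let p be the pumping length.
Take w = a^p b^p ∈ L (since p ≤ p ≤ 2p), with |w| = 2p ≥ p.
Write w = xyz as guaranteed by the lemma, with |xy| ≤ p and |y| > 0.
The first p characters of w are a's, so xy (and hence y) consists only of a's. Write y = a^k, 1 ≤ k ≤ p.
Pump with i = 2: xy^2z = a^{p+k} b^p. Now n = p+k > p = m, so the condition n ≤ m fails. Thus xy^2z ∉ L.
This contradicts the pumping lemma, so L is not regular.

a^{p+k} b^p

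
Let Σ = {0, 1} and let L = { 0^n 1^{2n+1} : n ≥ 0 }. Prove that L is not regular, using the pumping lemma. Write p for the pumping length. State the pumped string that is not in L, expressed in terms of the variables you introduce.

0^{p+k} 1^{2p+1}

Toward a contradiction, assume L is regular with pumping length p.
Choose w = 0^p 1^{2p+1}, which is in L with |w| = 3p+1 ≥ p.
The pumping lemma gives a decomposition w = xyz where |xy| ≤ p and y is nonempty.
Since the first p symbols of w are all 0's and |xy| ≤ p, y lies entirely in the leading 0-block: y = 0^k for some k with 1 ≤ k ≤ p.
Pump with i = 2: xy^2z = 0^{p+k} 1^{2p+1}. For this to lie in L we would need 2p+1 = 2(p+k)+1, which forces k = 0. But k ≥ 1, so xy^2z ∉ L.
Contradiction. Therefore L is not regular.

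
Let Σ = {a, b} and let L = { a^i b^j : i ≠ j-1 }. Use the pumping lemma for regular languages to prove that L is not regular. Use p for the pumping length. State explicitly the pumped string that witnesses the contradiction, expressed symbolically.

a^{p+p!} b^{p+p!+1}

Assume L is regular; let p be its pumping constant.
Choose w = a^p b^{p+p!+1}. Since p ≠ (p+p!+1)-1 = p+p!, w ∈ L; and |w| ≥ p.
The pumping lemma gives a decomposition w = xyz where |xy| ≤ p and y is nonempty.
Because |xy| ≤ p and w begins with p copies of a, we have y = a^k with 1 ≤ k ≤ p.
Since 1 ≤ k ≤ p, k divides p!; set t = 1 + p!/k. Then xy^t z has p + (p!/k)·k = p + p! copies of a. Now the a-count is p+p! and (b-count)-1 = (p+p!+1)-1 = p+p!, so i ≠ j-1 fails. So xy^t z = a^{p+p!} b^{p+p!+1} ∉ L.
This contradicts the pumping lemma, so L is not regular.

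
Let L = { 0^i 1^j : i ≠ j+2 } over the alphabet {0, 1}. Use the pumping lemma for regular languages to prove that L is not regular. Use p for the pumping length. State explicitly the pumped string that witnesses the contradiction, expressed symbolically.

0^{p+p!} 1^{p+p!-2}

Toward a contradiction, assume L is regular with pumping length p.
Choose w = 0^p 1^{p+p!-2}. Since p ≠ (p+p!-2)+2 = p+p!, w ∈ L; and |w| ≥ p.
Write w = xyz as guaranteed by the lemma, with |xy| ≤ p and y is nonempty.
The first p characters of w are 0's, so xy (and hence y) consists only of 0's. Write y = 0^k, 1 ≤ k ≤ p.
Since 1 ≤ k ≤ p, k divides p!; set t = 1 + p!/k. Then xy^t z has p + (p!/k)·k = p + p! copies of 0. Now the 0-count is p+p! and (1-count)+2 = (p+p!-2)+2 = p+p!, so i ≠ j+2 fails. So xy^t z = 0^{p+p!} 1^{p+p!-2} ∉ L.
This contradicts the pumping lemma, so L is not regular.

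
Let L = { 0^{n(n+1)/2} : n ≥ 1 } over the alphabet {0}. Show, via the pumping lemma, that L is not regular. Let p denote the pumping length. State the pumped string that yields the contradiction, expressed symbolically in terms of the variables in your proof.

0^{p(p+1)/2+k}

Suppose for contradiction that L is regular, and let p be the pumping length.
Take w = 0^{p(p+1)/2} ∈ L with |w| = p(p+1)/2 ≥ p.
The pumping lemma gives a decomposition w = xyz where |xy| ≤ p and y is nonempty.
Then y = 0^k for some k with 1 ≤ k ≤ p.
Pump with i = 2: xy^2z = 0^{p(p+1)/2+k}. Since 1 ≤ k ≤ p, p(p+1)/2 < p(p+1)/2+k ≤ p(p+1)/2+p < (p+1)(p+2)/2, so p(p+1)/2+k is strictly between consecutive triangular numbers. So xy^2z ∉ L.
Contradiction. Therefore L is not regular.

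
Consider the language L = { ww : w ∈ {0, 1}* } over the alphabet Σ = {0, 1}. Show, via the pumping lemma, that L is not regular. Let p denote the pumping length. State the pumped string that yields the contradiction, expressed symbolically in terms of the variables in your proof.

0^{p+k} 1^p 0^p 1^p

Toward a contradiction, assume L is regular with pumping length p.
Take w = 0^p 1^p 0^p 1^p = uu where u = 0^p1^p; then w ∈ L and |w| = 4p ≥ p.
The pumping lemma gives a decomposition w = xyz where |xy| ≤ p and |y| ≥ 1.
Since the first p symbols of w are all 0's and |xy| ≤ p, y lies entirely in the leading 0-block: y = 0^k for some k with 1 ≤ k ≤ p.
Pump with i = 2: xy^2z = 0^{p+k} 1^p 0^p 1^p, of length 4p+k. Suppose this equals vv. The string starts with 0 and ends with 1, so v does too; thus the boundary between the two copies of v is a 1→0 transition. There is exactly one such transition, at position 2p+k, so |v| = 2p+k and |vv| = 4p+2k ≠ 4p+k since k ≥ 1. So xy^2z ∉ L.
Contradiction. Therefore L is not regular.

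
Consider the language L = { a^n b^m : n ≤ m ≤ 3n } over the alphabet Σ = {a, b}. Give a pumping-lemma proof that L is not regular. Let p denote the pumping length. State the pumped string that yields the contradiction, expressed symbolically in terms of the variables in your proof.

a^{p+k} b^p

Assume L is regular. Let p be the pumping length given by the pumping lemma.
Take w = a^p b^p ∈ L (since p ≤ p ≤ 3p), with |w| = 2p ≥ p.
By the pumping lemma, w = xyz with |xy| ≤ p and |y| > 0.
Since the first p symbols of w are all a's and |xy| ≤ p, y lies entirely in the leading a-block: y = a^k for some k with 1 ≤ k ≤ p.
Pump with i = 2: xy^2z = a^{p+k} b^p. Now n = p+k > p = m, so the condition n ≤ m fails. Thus xy^2z ∉ L.
This contradicts the pumping lemma, so L is not regular.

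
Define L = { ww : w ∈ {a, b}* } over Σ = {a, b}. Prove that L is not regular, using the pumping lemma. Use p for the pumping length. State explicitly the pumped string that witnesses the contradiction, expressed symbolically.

Assume L is regular. Let p be the pumping length given by the pumping lemma.
Take w = a^p b^p a^p b^p = uu where u = a^pb^p; then w ∈ L and |w| = 4p ≥ p.
The pumping lemma gives a decomposition w = xyz where |xy| ≤ p and |y| > 0.
Since the first p symbols of w are all a's and |xy| ≤ p, y lies entirely in the leading a-block: y = a^k for some k with 1 ≤ k ≤ p.
Pump with i = 2: xy^2z = a^{p+k} b^p a^p b^p, of length 4p+k. Suppose this equals vv. The string starts with a and ends with b, so v does too; thus the boundary between the two copies of v is a b→a transition. There is exactly one such transition, at position 2p+k, so |v| = 2p+k and |vv| = 4p+2k ≠ 4p+k since k ≥ 1. So xy^2z ∉ L.
This is a contradiction; hence L is not regular.

a^{p+k} b^p a^p b^p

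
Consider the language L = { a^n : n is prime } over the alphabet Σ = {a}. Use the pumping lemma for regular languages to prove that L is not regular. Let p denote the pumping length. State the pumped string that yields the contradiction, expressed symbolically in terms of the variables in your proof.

Suppose for contradiction that L is regular, and let p be the pumping length.
Let q be a prime with q ≥ p+2 (infinitely many primes exist), and take w = a^q ∈ L with |w| = q ≥ p.
The pumping lemma gives a decomposition w = xyz where |xy| ≤ p and y is nonempty.
Then y = a^k for some k with 1 ≤ k ≤ p.
Since 1 ≤ k ≤ p, |xz| = q-k. Pump with i = q+1: |xy^{q+1}z| = (q-k)+(q+1)k = q+qk = q(1+k), which is composite (both factors ≥ 2). So xy^{q+1}z = a^{q(1+k)} ∉ L.
Contradiction. Therefore L is not regular.

a^{q(1+k)}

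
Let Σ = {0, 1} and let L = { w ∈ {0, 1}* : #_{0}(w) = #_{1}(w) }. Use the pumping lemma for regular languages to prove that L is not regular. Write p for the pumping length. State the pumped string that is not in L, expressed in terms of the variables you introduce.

0^{p+k} 1^p

Assume L is regular. Let p be the pumping length given by the pumping lemma.
Choose w = 0^p 1^p ∈ L with |w| = 2p ≥ p.
Write w = xyz as guaranteed by the lemma, with |xy| ≤ p and |y| > 0.
Since the first p symbols of w are all 0's and |xy| ≤ p, y lies entirely in the leading 0-block: y = 0^k for some k with 1 ≤ k ≤ p.
Pump with i = 2: xy^2z = 0^{p+k} 1^p has p+k occurrences of 0 but only p of 1. Since k ≥ 1 the counts differ, so xy^2z ∉ L.
This contradicts the pumping lemma, so L is not regular.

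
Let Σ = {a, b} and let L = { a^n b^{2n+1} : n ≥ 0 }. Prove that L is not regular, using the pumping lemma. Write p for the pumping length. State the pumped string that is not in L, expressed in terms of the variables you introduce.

a^{p+k} b^{2p+1}

Toward a contradiction, assume L is regular with pumping length p.
Let w = a^p b^{2p+1} ∈ L; note |w| = 3p+1 ≥ p.
Write w = xyz as guaranteed by the lemma, with |xy| ≤ p and |y| ≥ 1.
The first p characters of w are a's, so xy (and hence y) consists only of a's. Write y = a^k, 1 ≤ k ≤ p.
Pump with i = 2: xy^2z = a^{p+k} b^{2p+1}. For this to lie in L we would need 2p+1 = 2(p+k)+1, which forces k = 0. But k ≥ 1, so xy^2z ∉ L.
Contradiction. Therefore L is not regular.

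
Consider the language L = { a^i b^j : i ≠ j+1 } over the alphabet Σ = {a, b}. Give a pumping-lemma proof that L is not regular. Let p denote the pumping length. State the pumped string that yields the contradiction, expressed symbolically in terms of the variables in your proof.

Toward a contradiction, assume L is regular with pumping length p.
Choose w = a^p b^{p+p!-1}. Since p ≠ (p+p!-1)+1 = p+p!, w ∈ L; and |w| ≥ p.
By the pumping lemma, w = xyz with |xy| ≤ p and |y| ≥ 1.
Since the first p symbols of w are all a's and |xy| ≤ p, y lies entirely in the leading a-block: y = a^k for some k with 1 ≤ k ≤ p.
Since 1 ≤ k ≤ p, k divides p!; set t = 1 + p!/k. Then xy^t z has p + (p!/k)·k = p + p! copies of a. Now the a-count is p+p! and (b-count)+1 = (p+p!-1)+1 = p+p!, so i ≠ j+1 fails. So xy^t z = a^{p+p!} b^{p+p!-1} ∉ L.
This contradicts the pumping lemma, so L is not regular.

a^{p+p!} b^{p+p!-1}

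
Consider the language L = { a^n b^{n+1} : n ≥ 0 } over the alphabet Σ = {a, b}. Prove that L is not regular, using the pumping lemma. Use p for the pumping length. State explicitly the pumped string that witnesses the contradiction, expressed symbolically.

a^{p+k} b^{p+1}

Toward a contradiction, assume L is regular with pumping length p.
Take w = a^p b^{p+1}. Then w ∈ L and |w| = 2p+1 ≥ p.
By the pumping lemma, w = xyz with |xy| ≤ p and |y| > 0.
Because |xy| ≤ p and w begins with p copies of a, we have y = a^k with 1 ≤ k ≤ p.
Pump with i = 2: xy^2z = a^{p+k} b^{p+1}. For this to lie in L we would need p+1 = (p+k)+1, which forces k = 0. But k ≥ 1, so xy^2z ∉ L.
This contradicts the pumping lemma, so L is not regular.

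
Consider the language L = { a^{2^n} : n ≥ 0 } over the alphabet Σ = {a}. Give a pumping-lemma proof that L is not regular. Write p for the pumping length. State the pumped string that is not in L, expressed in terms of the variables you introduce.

a^{2^p+k}

Assume L is regular; let p be its pumping constant.
Take w = a^{2^p} ∈ L with |w| = 2^p ≥ p.
The pumping lemma gives a decomposition w = xyz where |xy| ≤ p and |y| > 0.
Then y = a^k for some k with 1 ≤ k ≤ p.
Pump with i = 2: xy^2z = a^{2^p+k}. Since 1 ≤ k ≤ p < 2^p, we have 2^p < 2^p+k < 2^{p+1}, so 2^p+k is not a power of 2. So xy^2z ∉ L.
This contradicts the pumping lemma, so L is not regular.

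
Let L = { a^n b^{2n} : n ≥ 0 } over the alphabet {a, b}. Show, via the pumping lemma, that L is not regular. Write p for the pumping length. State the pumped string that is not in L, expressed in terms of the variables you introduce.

a^{p+k} b^{2p}

Toward a contradiction, assume L is regular with pumping length p.
Choose w = a^p b^{2p}, which is in L with |w| = 3p ≥ p.
The pumping lemma gives a decomposition w = xyz where |xy| ≤ p and |y| > 0.
Since the first p symbols of w are all a's and |xy| ≤ p, y lies entirely in the leading a-block: y = a^k for some k with 1 ≤ k ≤ p.
Pump with i = 2: xy^2z = a^{p+k} b^{2p}. For this to lie in L we would need 2p = 2(p+k), which forces k = 0. But k ≥ 1, so xy^2z ∉ L.
This contradicts the pumping lemma, so L is not regular.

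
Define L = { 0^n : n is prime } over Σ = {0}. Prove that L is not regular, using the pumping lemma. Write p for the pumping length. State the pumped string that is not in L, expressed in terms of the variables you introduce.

0^{q(1+k)}

Assume L is regular. Let p be the pumping length given by the pumping lemma.
Let q be a prime with q ≥ p+2 (infinitely many primes exist), and take w = 0^q ∈ L with |w| = q ≥ p.
Write w = xyz as guaranteed by the lemma, with |xy| ≤ p and y is nonempty.
Then y = 0^k for some k with 1 ≤ k ≤ p.
Since 1 ≤ k ≤ p, |xz| = q-k. Pump with i = q+1: |xy^{q+1}z| = (q-k)+(q+1)k = q+qk = q(1+k), which is composite (both factors ≥ 2). So xy^{q+1}z = 0^{q(1+k)} ∉ L.
This is a contradiction; hence L is not regular.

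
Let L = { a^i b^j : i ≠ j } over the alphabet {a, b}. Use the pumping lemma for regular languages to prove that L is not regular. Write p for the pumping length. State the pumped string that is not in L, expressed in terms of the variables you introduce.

a^{p+p!} b^{p+p!}

Assume L is regular; let p be its pumping constant.
Choose w = a^p b^{p+p!}. Since p ≠ p+p!, w ∈ L; and |w| ≥ p.
Write w = xyz as guaranteed by the lemma, with |xy| ≤ p and y is nonempty.
Since the first p symbols of w are all a's and |xy| ≤ p, y lies entirely in the leading a-block: y = a^k for some k with 1 ≤ k ≤ p.
Since 1 ≤ k ≤ p, k divides p!; set t = 1 + p!/k. Then xy^t z has p + (p!/k)·k = p + p! copies of a. Now the a-count equals the b-count, so i ≠ j fails. So xy^t z = a^{p+p!} b^{p+p!} ∉ L.
This contradicts the pumping lemma, so L is not regular.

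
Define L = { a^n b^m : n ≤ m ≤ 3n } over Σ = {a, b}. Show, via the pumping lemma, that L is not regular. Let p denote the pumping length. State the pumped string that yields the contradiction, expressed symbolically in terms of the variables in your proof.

Assume L is regular; let p be its pumping constant.
Take w = a^p b^p ∈ L (since p ≤ p ≤ 3p), with |w| = 2p ≥ p.
Write w = xyz as guaranteed by the lemma, with |xy| ≤ p and y is nonempty.
Because |xy| ≤ p and w begins with p copies of a, we have y = a^k with 1 ≤ k ≤ p.
Pump with i = 2: xy^2z = a^{p+k} b^p. Now n = p+k > p = m, so the condition n ≤ m fails. Thus xy^2z ∉ L.
This is a contradiction; hence L is not regular.

a^{p+k} b^p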